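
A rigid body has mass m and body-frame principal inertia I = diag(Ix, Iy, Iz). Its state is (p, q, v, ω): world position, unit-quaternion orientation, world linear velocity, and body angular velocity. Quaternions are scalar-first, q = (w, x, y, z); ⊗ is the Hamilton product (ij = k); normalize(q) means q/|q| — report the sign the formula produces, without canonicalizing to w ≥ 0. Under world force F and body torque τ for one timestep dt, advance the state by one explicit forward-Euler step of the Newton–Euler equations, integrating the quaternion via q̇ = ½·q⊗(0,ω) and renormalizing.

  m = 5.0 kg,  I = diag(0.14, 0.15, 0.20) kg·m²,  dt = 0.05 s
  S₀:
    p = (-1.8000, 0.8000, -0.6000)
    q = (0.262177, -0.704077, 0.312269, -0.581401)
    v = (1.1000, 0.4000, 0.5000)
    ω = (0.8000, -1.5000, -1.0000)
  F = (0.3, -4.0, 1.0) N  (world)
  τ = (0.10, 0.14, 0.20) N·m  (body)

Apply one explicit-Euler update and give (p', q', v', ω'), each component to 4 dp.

p' = (-1.7450, 0.8200, -0.5750)
q' = (0.2731, -0.7276, 0.2729, -0.5671)
v' = (1.1030, 0.3600, 0.5100)
ω' = (0.8089, -1.4693, -0.9470)

a = F/m = (0.0600, -0.8000, 0.2000)
p + v·dt = (-1.7450, 0.8200, -0.5750)
v + (F/m)dt = (1.1030, 0.3600, 0.5100)
ω×(Iω) gyroscopic = (0.0750, 0.0480, -0.0120)
angular accel α = (0.1786, 0.6133, 1.0600)
ω' = ω + α·dt = (0.8089, -1.4693, -0.9470)
q⊗(0,ω) = (0.4502641, -0.9746289, -1.5624633, 0.5441233)
q + ½dt·q⊗(0,ω), renormalized = (0.2731, -0.7276, 0.2729, -0.5671)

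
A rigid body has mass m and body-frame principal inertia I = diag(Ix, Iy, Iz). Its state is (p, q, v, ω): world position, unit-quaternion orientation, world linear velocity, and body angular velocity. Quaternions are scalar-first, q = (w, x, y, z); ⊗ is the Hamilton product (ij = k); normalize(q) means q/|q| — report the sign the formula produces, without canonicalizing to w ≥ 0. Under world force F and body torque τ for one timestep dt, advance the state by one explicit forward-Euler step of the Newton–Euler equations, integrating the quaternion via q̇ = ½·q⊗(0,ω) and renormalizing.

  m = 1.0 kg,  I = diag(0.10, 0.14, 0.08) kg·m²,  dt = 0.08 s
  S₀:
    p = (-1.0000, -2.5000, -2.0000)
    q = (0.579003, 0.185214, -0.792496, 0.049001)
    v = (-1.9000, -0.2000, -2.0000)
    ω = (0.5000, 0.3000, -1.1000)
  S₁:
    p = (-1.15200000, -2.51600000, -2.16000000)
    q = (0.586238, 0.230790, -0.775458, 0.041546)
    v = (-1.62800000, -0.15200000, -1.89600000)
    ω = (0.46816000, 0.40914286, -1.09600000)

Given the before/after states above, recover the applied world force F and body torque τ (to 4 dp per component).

F = (3.4000, 0.6000, 1.3000)
τ = (-0.0200, 0.1800, 0.0100)

ω₁ − ω₀ = (-0.03184000, 0.10914286, 0.00400000)
applied torque τ = (-0.0200, 0.1800, 0.0100)
velocity change Δv = (0.27200000, 0.04800000, 0.10400000)
applied force F = (3.4000, 0.6000, 1.3000)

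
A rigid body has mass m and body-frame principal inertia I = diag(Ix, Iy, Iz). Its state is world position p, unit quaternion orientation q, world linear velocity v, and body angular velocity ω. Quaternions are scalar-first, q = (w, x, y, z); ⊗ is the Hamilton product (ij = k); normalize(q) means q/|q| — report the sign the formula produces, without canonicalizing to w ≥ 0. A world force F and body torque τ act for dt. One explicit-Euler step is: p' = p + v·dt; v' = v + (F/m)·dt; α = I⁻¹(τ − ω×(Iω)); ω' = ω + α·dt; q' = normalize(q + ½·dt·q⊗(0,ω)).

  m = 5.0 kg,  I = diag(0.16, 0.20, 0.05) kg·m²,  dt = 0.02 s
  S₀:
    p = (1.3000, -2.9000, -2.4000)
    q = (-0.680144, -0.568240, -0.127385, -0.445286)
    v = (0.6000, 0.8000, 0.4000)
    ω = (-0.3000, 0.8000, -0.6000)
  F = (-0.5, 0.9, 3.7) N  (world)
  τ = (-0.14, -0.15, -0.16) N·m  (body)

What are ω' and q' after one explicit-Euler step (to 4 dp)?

ω' = (-0.3265, 0.7830, -0.6602)
q' = (-0.6835, -0.5618, -0.1349, -0.4461)

α = I⁻¹(τ − ω×Iω) = (-1.3250, -0.8490, -3.0080)
ω' = ω + α·dt = (-0.3265, 0.7830, -0.6602)
q⊗(0,ω) = (-0.3357356, 0.6367030, -0.7514734, -0.0847211)
q' = normalize(q + ½dt·q⊗(0,ω)) = (-0.6835, -0.5618, -0.1349, -0.4461)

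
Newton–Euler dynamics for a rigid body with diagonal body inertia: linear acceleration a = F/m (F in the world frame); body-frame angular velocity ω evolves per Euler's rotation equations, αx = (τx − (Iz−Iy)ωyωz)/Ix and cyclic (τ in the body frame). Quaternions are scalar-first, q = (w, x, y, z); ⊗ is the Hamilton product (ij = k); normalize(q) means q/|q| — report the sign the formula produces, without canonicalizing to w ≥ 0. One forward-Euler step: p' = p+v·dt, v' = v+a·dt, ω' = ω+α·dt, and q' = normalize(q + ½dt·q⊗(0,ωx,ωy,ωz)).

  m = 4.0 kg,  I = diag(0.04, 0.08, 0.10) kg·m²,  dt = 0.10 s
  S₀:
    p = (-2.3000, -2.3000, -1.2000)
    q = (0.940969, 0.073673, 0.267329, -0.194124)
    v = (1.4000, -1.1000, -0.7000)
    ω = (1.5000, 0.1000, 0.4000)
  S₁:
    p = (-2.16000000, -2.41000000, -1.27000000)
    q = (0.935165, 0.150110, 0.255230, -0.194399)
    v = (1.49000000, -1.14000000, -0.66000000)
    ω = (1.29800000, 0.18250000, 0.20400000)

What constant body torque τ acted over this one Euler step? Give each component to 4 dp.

rate change Δω = (-0.20200000, 0.08250000, -0.19600000)
ω₀×(Iω₀) = (0.0008, -0.0360, 0.0060)
I·α + gyro = (-0.0800, 0.0300, -0.1900)

τ = (-0.0800, 0.0300, -0.1900)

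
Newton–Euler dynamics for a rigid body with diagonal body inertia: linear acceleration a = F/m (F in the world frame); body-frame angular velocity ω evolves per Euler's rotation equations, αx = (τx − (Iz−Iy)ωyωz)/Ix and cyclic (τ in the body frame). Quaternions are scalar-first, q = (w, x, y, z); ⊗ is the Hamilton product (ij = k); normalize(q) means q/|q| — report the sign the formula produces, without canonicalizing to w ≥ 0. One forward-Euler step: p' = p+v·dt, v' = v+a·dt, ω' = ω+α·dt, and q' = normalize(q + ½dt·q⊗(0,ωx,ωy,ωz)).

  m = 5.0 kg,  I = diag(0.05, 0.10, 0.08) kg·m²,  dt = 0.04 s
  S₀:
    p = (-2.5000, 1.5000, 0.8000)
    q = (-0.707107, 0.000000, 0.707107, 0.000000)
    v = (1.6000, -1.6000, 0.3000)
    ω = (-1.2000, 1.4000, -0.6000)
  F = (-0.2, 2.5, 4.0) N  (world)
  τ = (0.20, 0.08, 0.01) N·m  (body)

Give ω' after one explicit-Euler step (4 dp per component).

angular accel α = (3.6640, 1.0160, 1.1750)
ω + α·dt = (-1.0534, 1.4406, -0.5530)

ω' = (-1.0534, 1.4406, -0.5530)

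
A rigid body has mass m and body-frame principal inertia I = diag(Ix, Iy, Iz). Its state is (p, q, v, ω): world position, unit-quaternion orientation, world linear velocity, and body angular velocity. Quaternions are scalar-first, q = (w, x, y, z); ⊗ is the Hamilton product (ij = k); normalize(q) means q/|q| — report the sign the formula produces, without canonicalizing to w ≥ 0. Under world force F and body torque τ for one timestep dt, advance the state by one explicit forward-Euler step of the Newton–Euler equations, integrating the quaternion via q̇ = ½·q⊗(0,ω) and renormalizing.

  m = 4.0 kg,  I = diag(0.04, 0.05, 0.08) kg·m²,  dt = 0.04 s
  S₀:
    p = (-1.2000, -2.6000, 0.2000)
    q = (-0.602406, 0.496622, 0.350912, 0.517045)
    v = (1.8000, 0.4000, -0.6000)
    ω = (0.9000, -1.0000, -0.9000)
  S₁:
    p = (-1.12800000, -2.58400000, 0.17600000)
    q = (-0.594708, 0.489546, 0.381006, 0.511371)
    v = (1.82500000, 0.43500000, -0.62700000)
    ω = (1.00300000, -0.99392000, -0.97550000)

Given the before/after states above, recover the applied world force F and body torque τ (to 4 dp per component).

F = (2.5000, 3.5000, -2.7000)
τ = (0.1300, 0.0400, -0.1600)

ω₁ − ω₀ = (0.10300000, 0.00608000, -0.07550000)
applied torque τ = (0.1300, 0.0400, -0.1600)
v₁ − v₀ = (0.02500000, 0.03500000, -0.02700000)
F = m·Δv/dt = (2.5000, 3.5000, -2.7000)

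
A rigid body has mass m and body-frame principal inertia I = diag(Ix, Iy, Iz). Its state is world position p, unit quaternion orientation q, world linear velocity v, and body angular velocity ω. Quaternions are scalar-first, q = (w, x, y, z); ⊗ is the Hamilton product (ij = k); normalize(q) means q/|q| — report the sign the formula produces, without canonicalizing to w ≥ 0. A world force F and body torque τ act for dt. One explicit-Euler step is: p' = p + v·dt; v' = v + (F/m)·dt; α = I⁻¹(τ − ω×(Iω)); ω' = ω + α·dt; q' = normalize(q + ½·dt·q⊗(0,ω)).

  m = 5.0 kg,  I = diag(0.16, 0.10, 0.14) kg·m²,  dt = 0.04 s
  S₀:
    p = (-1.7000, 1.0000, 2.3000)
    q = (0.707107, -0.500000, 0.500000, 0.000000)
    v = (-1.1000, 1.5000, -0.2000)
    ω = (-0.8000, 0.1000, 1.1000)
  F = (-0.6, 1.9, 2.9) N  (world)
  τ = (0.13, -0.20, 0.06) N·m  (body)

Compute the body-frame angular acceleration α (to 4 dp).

precession coupling ω×(Iω) = (0.0044, -0.0176, 0.0048)
angular accel α = (0.7850, -1.8240, 0.3943)

α = (0.7850, -1.8240, 0.3943)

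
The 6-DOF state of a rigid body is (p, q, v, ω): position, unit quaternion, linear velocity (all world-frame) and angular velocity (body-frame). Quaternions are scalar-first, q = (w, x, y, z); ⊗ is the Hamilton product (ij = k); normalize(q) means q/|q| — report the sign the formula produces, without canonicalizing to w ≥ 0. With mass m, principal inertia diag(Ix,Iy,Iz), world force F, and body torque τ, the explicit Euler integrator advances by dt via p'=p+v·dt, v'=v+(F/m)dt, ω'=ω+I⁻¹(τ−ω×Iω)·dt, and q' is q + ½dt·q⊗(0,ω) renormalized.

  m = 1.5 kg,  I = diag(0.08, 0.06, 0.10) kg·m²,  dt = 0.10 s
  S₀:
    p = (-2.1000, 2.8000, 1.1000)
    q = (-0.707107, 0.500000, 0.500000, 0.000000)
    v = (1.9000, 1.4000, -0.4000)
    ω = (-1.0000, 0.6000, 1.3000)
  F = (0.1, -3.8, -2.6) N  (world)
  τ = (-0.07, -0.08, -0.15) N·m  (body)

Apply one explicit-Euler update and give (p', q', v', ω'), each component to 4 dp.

gyro term ω×Iω = (0.0312, 0.0260, 0.0120)
α = I⁻¹(τ − ω×Iω) = (-1.2650, -1.7667, -1.6200)
new body rate ω' = (-1.1265, 0.4233, 1.1380)
Hamilton product q⊗(0,ω) = (0.2000000, 1.3571070, -1.0742642, -0.1192391)
q' = normalize(q + ½dt·q⊗(0,ω)) = (-0.6945, 0.5657, 0.4446, -0.0059)
a = F/m = (0.0667, -2.5333, -1.7333)
p' = p + v·dt = (-1.9100, 2.9400, 1.0600)
v + (F/m)dt = (1.9067, 1.1467, -0.5733)

p' = (-1.9100, 2.9400, 1.0600)
q' = (-0.6945, 0.5657, 0.4446, -0.0059)
v' = (1.9067, 1.1467, -0.5733)
ω' = (-1.1265, 0.4233, 1.1380)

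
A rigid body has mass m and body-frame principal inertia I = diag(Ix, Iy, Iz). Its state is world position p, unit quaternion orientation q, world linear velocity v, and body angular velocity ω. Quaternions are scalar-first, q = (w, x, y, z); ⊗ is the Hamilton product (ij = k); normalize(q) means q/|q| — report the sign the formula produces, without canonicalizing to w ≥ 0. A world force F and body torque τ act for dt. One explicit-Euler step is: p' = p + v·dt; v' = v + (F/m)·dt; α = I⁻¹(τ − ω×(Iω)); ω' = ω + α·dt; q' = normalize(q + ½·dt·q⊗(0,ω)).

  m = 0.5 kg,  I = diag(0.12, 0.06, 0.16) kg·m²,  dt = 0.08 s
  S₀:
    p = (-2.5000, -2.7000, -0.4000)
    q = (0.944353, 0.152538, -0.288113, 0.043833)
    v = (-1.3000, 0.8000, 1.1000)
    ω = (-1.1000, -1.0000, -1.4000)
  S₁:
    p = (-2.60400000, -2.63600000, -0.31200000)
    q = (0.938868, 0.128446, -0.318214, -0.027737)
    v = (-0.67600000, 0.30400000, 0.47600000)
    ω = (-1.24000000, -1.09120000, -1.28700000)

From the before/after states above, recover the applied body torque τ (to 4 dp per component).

τ = (-0.0700, -0.1300, 0.1600)

Δω = ω₁−ω₀ = (-0.14000000, -0.09120000, 0.11300000)
I·α + gyro = (-0.0700, -0.1300, 0.1600)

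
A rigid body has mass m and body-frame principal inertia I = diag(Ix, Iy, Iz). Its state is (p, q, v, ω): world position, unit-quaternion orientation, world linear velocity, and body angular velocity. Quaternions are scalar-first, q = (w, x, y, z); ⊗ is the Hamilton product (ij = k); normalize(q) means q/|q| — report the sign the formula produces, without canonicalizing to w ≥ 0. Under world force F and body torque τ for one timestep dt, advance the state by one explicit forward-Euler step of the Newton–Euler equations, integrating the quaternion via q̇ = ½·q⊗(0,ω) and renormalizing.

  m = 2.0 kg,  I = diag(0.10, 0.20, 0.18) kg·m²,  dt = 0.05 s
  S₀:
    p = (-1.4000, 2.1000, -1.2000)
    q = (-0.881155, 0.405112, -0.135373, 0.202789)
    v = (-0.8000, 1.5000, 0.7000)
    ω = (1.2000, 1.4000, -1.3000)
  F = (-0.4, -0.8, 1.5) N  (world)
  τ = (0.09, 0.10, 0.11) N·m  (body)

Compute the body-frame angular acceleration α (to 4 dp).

precession coupling ω×(Iω) = (0.0364, 0.1248, 0.1680)
α = I⁻¹(τ − ω×Iω) = (0.5360, -0.1240, -0.3222)

α = (0.5360, -0.1240, -0.3222)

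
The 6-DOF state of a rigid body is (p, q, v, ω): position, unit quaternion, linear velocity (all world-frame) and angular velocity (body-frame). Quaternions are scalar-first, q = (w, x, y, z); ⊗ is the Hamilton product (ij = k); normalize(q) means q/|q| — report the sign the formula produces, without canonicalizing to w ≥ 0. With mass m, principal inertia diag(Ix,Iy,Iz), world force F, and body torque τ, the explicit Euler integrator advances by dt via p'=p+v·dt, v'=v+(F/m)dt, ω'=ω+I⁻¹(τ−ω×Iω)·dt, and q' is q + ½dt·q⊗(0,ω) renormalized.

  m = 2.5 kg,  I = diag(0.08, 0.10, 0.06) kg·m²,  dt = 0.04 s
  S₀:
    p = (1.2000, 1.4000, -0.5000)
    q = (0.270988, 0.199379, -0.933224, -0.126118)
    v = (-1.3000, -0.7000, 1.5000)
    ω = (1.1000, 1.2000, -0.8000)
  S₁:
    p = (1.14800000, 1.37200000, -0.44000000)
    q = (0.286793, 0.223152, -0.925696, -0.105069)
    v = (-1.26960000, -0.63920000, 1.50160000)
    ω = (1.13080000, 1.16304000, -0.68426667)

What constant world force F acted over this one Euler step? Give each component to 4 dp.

F = (1.9000, 3.8000, 0.1000)

Δv = v₁−v₀ = (0.03040000, 0.06080000, 0.00160000)
m·(v₁−v₀)/dt = (1.9000, 3.8000, 0.1000)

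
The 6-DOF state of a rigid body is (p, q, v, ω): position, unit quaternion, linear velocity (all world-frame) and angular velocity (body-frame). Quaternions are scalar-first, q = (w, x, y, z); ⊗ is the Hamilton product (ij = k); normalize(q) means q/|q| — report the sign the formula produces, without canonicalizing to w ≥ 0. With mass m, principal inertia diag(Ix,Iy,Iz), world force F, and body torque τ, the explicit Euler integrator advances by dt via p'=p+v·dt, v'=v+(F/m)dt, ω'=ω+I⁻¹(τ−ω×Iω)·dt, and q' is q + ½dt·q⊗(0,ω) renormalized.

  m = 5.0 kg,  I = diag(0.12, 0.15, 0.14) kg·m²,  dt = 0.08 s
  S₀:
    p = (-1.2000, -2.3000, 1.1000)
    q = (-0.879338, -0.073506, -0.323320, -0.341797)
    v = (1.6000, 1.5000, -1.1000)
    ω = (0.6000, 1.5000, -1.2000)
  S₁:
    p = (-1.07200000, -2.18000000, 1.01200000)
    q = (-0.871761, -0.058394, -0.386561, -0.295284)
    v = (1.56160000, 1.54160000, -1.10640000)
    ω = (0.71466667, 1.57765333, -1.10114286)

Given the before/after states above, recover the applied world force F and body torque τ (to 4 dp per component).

F = (-2.4000, 2.6000, -0.4000)
τ = (0.1900, 0.1600, 0.2000)

Δv = v₁−v₀ = (-0.03840000, 0.04160000, -0.00640000)
m·(v₁−v₀)/dt = (-2.4000, 2.6000, -0.4000)
ω₁ − ω₀ = (0.11466667, 0.07765333, 0.09885714)
precession coupling = (0.0180, 0.0144, 0.0270)
applied torque τ = (0.1900, 0.1600, 0.2000)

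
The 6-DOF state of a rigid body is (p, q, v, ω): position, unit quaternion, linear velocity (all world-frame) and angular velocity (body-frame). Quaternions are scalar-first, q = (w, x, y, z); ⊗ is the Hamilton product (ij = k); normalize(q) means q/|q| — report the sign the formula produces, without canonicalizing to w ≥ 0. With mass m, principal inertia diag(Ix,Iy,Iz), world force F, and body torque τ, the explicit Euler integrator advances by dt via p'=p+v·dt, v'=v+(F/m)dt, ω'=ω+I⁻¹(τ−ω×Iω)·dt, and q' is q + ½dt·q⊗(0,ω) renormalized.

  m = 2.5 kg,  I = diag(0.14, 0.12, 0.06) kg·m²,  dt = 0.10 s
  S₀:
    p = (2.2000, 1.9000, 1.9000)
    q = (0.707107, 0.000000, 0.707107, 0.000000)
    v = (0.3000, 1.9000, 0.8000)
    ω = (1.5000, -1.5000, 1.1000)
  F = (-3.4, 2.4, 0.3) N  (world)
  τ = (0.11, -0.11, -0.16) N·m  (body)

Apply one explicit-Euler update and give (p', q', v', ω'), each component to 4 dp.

p' = (2.2300, 2.0900, 1.9800)
q' = (0.7548, 0.0913, 0.6495, -0.0140)
v' = (0.1640, 1.9960, 0.8120)
ω' = (1.5079, -1.7017, 0.7583)

α = I⁻¹(τ − ω×Iω) = (0.0786, -2.0167, -3.4167)
ω + α·dt = (1.5079, -1.7017, 0.7583)
2q̇ = q⊗(0,ω) = (1.0606605, 1.8384782, -1.0606605, -0.2828428)
q' = normalize(q + ½dt·q⊗(0,ω)) = (0.7548, 0.0913, 0.6495, -0.0140)
a = F/m = (-1.3600, 0.9600, 0.1200)
p' = p + v·dt = (2.2300, 2.0900, 1.9800)
new velocity v' = (0.1640, 1.9960, 0.8120)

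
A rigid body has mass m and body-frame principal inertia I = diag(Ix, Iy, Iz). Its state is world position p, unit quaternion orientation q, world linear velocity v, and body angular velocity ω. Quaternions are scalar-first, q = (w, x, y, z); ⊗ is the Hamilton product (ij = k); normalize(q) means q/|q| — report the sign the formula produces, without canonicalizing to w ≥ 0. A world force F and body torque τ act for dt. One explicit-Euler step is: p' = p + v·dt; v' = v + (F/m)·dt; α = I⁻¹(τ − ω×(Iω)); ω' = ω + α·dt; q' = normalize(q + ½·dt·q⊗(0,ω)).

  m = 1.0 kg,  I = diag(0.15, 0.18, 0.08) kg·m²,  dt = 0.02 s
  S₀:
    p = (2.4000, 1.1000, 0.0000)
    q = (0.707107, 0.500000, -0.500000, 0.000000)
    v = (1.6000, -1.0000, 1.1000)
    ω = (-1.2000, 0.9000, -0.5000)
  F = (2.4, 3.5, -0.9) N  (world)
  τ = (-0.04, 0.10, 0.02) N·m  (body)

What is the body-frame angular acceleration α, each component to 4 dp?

precession coupling ω×(Iω) = (0.0450, 0.0420, -0.0324)
(τ − ω×Iω)/I = (-0.5667, 0.3222, 0.6550)

α = (-0.5667, 0.3222, 0.6550)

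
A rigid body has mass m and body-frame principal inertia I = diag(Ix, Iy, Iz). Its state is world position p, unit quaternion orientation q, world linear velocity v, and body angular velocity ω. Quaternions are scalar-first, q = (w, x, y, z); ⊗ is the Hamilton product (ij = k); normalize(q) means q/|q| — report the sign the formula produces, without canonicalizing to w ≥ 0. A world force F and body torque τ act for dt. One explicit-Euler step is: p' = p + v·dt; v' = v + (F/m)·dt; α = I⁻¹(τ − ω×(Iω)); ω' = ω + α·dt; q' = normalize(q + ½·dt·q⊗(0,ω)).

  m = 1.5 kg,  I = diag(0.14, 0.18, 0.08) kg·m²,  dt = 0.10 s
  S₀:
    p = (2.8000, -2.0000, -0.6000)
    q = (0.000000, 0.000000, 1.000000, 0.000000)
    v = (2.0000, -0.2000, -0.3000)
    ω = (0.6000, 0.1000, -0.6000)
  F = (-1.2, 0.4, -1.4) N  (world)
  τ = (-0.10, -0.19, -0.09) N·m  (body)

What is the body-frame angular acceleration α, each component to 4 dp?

α = (-0.7571, -0.9356, -1.1550)

gyro term ω×Iω = (0.0060, -0.0216, 0.0024)
angular accel α = (-0.7571, -0.9356, -1.1550)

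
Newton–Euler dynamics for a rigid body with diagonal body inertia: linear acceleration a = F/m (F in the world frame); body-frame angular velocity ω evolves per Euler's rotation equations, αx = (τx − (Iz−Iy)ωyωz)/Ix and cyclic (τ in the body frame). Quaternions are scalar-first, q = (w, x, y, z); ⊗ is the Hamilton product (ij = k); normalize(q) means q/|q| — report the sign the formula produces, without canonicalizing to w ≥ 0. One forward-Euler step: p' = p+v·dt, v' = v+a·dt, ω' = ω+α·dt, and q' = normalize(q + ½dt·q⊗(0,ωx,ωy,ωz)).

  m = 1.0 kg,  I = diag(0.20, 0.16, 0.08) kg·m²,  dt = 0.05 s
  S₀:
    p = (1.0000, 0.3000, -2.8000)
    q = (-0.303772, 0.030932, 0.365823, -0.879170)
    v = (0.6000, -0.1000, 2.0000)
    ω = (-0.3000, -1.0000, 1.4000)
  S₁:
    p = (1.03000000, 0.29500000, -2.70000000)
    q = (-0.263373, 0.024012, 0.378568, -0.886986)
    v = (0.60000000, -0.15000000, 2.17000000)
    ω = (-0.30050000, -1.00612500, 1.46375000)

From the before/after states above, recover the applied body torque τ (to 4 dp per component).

rate change Δω = (-0.00050000, -0.00612500, 0.06375000)
gyro term ω₀×Iω₀ = (0.1120, -0.0504, -0.0120)
τ = I·(Δω/dt) + ω₀×(Iω₀) = (0.1100, -0.0700, 0.0900)

τ = (0.1100, -0.0700, 0.0900)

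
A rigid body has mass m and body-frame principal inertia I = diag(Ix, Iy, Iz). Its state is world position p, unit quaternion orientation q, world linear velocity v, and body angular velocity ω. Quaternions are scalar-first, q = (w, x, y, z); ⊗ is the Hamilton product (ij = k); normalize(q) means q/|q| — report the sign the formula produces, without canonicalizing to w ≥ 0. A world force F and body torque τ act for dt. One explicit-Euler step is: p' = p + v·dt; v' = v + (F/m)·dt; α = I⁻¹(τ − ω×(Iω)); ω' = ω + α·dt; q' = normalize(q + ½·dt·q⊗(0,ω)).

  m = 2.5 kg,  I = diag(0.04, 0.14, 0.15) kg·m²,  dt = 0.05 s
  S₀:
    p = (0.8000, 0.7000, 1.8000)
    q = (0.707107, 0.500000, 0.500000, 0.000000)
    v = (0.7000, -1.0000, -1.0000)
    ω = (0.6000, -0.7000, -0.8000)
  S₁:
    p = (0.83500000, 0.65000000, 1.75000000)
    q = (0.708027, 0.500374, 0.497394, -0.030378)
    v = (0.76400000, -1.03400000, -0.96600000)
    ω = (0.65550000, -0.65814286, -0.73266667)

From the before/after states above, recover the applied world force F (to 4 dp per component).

F = (3.2000, -1.7000, 1.7000)

Δv = v₁−v₀ = (0.06400000, -0.03400000, 0.03400000)
m·(v₁−v₀)/dt = (3.2000, -1.7000, 1.7000)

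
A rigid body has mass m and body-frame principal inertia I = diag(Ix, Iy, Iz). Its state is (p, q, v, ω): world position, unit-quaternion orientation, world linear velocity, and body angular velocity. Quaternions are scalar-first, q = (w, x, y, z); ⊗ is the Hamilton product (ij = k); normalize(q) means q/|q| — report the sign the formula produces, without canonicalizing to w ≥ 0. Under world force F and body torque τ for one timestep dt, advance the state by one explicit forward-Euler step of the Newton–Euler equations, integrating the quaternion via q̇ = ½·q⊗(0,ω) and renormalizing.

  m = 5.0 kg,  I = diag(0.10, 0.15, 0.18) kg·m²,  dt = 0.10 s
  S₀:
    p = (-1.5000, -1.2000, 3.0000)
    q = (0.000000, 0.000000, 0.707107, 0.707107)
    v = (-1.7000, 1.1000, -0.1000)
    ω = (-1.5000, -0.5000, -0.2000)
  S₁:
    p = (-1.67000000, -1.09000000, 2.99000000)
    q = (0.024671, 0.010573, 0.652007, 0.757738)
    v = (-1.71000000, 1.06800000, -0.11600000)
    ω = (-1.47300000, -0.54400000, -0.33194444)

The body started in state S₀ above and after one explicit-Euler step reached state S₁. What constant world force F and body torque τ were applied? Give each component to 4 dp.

ω₁ − ω₀ = (0.02700000, -0.04400000, -0.13194444)
gyro term ω₀×Iω₀ = (0.0030, -0.0240, 0.0375)
I·α + gyro = (0.0300, -0.0900, -0.2000)
velocity change Δv = (-0.01000000, -0.03200000, -0.01600000)
applied force F = (-0.5000, -1.6000, -0.8000)

F = (-0.5000, -1.6000, -0.8000)
τ = (0.0300, -0.0900, -0.2000)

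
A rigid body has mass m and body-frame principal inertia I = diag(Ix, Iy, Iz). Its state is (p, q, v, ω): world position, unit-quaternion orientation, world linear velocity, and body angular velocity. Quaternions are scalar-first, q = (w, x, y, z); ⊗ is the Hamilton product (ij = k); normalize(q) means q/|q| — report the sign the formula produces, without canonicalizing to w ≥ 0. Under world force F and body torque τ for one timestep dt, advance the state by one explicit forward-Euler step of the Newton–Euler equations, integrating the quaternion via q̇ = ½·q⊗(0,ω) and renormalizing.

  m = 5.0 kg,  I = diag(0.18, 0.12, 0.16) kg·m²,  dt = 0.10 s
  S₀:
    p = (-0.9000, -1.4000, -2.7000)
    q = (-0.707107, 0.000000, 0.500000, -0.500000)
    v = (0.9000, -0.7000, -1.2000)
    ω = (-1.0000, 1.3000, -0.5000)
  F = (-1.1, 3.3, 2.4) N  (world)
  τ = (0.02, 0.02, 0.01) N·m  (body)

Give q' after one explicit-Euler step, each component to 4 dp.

q' = (-0.7494, 0.0552, 0.4773, -0.4557)

q⊗(0,ω) = (-0.9000000, 1.1071070, -0.4192391, 0.8535535)
q + ½dt·q⊗(0,ω), renormalized = (-0.7494, 0.0552, 0.4773, -0.4557)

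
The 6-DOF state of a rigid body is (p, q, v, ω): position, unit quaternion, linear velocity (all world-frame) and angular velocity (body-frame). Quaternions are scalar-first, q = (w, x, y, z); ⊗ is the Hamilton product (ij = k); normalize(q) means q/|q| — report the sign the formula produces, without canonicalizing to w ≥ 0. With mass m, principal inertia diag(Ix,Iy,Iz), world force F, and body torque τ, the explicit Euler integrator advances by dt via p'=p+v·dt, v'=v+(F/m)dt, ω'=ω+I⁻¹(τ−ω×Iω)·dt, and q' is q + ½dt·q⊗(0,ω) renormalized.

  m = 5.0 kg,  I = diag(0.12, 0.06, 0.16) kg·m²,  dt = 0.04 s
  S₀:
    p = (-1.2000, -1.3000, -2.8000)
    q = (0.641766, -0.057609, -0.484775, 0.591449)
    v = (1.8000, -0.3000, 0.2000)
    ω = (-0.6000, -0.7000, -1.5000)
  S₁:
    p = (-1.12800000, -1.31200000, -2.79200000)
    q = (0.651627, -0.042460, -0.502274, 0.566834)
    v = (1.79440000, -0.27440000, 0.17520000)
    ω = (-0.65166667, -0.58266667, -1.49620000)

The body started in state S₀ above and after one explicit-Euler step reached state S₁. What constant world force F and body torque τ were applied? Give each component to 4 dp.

F = (-0.7000, 3.2000, -3.1000)
τ = (-0.0500, 0.1400, -0.0100)

velocity change Δv = (-0.00560000, 0.02560000, -0.02480000)
applied force F = (-0.7000, 3.2000, -3.1000)
rate change Δω = (-0.05166667, 0.11733333, 0.00380000)
precession coupling = (0.1050, -0.0360, -0.0252)
applied torque τ = (-0.0500, 0.1400, -0.0100)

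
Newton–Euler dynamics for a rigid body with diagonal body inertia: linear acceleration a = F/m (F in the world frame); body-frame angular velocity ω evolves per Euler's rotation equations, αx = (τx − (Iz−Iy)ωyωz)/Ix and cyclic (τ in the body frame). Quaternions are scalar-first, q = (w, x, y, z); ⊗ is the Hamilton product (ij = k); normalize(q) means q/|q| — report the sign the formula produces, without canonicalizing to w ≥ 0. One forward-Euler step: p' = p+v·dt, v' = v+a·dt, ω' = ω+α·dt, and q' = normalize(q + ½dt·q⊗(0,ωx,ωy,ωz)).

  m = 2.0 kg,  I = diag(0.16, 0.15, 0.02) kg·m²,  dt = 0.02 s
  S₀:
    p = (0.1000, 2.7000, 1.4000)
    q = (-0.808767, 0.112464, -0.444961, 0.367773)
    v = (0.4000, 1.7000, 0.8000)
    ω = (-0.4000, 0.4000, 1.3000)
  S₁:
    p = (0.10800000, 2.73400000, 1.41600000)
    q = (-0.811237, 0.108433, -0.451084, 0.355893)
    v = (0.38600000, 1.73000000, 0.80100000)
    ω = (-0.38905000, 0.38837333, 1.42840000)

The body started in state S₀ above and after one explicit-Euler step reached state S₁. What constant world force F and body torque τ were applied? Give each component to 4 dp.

F = (-1.4000, 3.0000, 0.1000)
τ = (0.0200, -0.1600, 0.1300)

Δω = ω₁−ω₀ = (0.01095000, -0.01162667, 0.12840000)
τ = I·(Δω/dt) + ω₀×(Iω₀) = (0.0200, -0.1600, 0.1300)
Δv = v₁−v₀ = (-0.01400000, 0.03000000, 0.00100000)
applied force F = (-1.4000, 3.0000, 0.1000)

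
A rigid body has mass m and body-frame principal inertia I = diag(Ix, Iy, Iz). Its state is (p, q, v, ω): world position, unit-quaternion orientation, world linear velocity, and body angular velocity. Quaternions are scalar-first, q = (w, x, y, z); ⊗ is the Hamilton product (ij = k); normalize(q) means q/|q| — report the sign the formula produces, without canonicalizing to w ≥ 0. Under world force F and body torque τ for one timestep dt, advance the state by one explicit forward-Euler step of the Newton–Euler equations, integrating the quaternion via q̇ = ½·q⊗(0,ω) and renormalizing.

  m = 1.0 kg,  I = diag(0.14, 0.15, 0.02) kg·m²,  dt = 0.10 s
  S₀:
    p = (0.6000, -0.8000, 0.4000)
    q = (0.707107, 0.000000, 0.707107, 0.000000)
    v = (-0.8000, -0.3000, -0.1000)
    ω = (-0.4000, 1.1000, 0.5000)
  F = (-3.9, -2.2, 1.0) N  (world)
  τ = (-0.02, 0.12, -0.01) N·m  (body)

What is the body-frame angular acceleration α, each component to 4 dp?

precession coupling ω×(Iω) = (-0.0715, -0.0240, -0.0044)
angular accel α = (0.3679, 0.9600, -0.2800)

α = (0.3679, 0.9600, -0.2800)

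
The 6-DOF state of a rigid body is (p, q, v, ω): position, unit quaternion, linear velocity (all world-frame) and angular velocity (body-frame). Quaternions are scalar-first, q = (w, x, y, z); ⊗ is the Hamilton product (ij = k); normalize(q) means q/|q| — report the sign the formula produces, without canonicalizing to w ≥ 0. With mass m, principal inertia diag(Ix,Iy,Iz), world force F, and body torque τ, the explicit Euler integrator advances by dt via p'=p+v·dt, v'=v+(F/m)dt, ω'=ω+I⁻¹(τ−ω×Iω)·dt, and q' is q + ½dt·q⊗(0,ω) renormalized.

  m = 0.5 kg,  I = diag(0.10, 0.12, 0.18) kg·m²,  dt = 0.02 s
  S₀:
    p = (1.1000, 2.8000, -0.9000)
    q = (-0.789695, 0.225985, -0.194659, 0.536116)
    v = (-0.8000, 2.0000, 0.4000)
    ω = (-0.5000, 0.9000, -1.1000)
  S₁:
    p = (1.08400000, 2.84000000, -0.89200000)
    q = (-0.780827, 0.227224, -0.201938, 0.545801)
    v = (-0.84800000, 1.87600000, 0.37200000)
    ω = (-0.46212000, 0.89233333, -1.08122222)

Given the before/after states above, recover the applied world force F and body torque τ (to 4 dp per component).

F = (-1.2000, -3.1000, -0.7000)
τ = (0.1300, -0.0900, 0.1600)

Δv = v₁−v₀ = (-0.04800000, -0.12400000, -0.02800000)
m·(v₁−v₀)/dt = (-1.2000, -3.1000, -0.7000)
rate change Δω = (0.03788000, -0.00766667, 0.01877778)
τ = I·(Δω/dt) + ω₀×(Iω₀) = (0.1300, -0.0900, 0.1600)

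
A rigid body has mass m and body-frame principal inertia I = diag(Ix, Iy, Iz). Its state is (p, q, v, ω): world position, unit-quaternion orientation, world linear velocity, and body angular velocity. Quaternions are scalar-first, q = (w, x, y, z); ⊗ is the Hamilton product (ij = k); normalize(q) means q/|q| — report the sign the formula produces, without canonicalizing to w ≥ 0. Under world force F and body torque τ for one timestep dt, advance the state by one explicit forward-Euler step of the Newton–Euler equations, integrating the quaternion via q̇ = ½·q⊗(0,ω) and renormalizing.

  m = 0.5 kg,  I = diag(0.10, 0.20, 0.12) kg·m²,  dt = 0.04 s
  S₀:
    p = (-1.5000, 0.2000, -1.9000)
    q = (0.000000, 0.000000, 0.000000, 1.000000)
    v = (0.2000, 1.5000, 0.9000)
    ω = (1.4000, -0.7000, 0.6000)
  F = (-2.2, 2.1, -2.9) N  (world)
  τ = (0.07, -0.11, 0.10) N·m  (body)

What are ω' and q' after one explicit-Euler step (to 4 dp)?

precession coupling ω×(Iω) = (0.0336, -0.0168, -0.0980)
(τ − ω×Iω)/I = (0.3640, -0.4660, 1.6500)
new body rate ω' = (1.4146, -0.7186, 0.6660)
Hamilton product q⊗(0,ω) = (-0.6000000, 0.7000000, 1.4000000, 0.0000000)
q + ½dt·q⊗(0,ω), renormalized = (-0.0120, 0.0140, 0.0280, 0.9994)

ω' = (1.4146, -0.7186, 0.6660)
q' = (-0.0120, 0.0140, 0.0280, 0.9994)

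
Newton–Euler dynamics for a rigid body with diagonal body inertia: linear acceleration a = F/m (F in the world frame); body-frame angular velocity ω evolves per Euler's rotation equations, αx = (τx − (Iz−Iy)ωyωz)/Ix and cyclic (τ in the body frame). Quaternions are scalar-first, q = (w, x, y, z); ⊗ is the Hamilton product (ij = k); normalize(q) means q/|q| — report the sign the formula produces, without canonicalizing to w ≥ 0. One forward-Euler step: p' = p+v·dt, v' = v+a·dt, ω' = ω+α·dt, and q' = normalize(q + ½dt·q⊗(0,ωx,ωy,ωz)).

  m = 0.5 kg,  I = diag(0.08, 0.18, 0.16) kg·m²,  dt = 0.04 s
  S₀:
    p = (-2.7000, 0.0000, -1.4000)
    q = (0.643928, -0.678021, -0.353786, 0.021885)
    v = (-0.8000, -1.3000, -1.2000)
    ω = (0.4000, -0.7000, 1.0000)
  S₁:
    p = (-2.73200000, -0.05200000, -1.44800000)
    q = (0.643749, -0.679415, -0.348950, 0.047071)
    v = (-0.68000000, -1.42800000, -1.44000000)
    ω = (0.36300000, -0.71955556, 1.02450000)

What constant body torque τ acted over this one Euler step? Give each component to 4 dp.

Δω = ω₁−ω₀ = (-0.03700000, -0.01955556, 0.02450000)
ω₀×(Iω₀) = (0.0140, -0.0320, -0.0280)
applied torque τ = (-0.0600, -0.1200, 0.0700)

τ = (-0.0600, -0.1200, 0.0700)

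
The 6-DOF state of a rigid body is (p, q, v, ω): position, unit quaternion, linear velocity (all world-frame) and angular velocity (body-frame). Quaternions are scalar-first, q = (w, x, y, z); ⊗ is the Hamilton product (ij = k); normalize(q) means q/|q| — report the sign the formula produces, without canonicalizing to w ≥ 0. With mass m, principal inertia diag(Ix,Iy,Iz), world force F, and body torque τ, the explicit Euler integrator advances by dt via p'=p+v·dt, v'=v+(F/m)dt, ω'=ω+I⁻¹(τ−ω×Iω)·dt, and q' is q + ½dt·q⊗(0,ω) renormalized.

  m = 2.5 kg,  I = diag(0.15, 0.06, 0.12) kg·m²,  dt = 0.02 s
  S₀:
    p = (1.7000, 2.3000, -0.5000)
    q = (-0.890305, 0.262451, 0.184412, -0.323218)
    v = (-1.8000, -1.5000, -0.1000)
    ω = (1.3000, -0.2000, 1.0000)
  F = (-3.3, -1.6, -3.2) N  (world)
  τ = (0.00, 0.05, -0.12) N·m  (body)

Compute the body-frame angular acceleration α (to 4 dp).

ω×(Iω) gyroscopic = (-0.0120, 0.0390, 0.0234)
α = I⁻¹(τ − ω×Iω) = (0.0800, 0.1833, -1.1950)

α = (0.0800, 0.1833, -1.1950)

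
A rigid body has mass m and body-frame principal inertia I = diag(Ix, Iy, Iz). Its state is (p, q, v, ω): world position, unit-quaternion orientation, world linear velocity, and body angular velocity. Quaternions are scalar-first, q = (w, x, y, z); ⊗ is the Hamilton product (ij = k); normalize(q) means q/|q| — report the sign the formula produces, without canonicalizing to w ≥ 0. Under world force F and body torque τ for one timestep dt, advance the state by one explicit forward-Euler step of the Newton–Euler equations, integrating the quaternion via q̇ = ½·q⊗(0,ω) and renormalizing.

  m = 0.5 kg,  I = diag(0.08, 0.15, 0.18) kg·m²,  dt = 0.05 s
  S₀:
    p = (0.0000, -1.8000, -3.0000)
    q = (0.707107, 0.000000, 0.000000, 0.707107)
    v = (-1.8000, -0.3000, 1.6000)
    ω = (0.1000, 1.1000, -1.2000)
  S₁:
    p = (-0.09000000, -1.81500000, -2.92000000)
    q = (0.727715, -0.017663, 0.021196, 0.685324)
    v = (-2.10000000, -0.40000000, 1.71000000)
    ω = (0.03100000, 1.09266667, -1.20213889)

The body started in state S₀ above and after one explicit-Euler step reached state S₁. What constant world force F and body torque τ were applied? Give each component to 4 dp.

velocity change Δv = (-0.30000000, -0.10000000, 0.11000000)
applied force F = (-3.0000, -1.0000, 1.1000)
ω₁ − ω₀ = (-0.06900000, -0.00733333, -0.00213889)
ω₀×(Iω₀) = (-0.0396, 0.0120, 0.0077)
applied torque τ = (-0.1500, -0.0100, 0.0000)

F = (-3.0000, -1.0000, 1.1000)
τ = (-0.1500, -0.0100, 0.0000)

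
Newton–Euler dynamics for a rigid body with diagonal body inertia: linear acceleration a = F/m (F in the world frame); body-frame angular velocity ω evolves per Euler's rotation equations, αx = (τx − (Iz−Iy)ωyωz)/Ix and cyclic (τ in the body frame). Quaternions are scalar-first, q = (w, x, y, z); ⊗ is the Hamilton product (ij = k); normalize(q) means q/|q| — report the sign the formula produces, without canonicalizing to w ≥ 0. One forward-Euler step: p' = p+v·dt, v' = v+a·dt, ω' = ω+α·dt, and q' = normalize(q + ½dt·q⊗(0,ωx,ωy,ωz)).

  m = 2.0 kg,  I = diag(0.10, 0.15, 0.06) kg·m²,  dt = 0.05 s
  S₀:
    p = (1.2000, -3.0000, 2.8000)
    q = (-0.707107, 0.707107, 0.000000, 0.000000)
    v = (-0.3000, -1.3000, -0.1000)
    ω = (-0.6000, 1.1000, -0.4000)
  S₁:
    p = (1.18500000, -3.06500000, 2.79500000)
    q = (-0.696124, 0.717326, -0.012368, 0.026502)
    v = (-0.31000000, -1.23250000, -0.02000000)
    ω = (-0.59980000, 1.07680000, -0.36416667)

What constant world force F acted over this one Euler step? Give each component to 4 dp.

F = (-0.4000, 2.7000, 3.2000)

v₁ − v₀ = (-0.01000000, 0.06750000, 0.08000000)
applied force F = (-0.4000, 2.7000, 3.2000)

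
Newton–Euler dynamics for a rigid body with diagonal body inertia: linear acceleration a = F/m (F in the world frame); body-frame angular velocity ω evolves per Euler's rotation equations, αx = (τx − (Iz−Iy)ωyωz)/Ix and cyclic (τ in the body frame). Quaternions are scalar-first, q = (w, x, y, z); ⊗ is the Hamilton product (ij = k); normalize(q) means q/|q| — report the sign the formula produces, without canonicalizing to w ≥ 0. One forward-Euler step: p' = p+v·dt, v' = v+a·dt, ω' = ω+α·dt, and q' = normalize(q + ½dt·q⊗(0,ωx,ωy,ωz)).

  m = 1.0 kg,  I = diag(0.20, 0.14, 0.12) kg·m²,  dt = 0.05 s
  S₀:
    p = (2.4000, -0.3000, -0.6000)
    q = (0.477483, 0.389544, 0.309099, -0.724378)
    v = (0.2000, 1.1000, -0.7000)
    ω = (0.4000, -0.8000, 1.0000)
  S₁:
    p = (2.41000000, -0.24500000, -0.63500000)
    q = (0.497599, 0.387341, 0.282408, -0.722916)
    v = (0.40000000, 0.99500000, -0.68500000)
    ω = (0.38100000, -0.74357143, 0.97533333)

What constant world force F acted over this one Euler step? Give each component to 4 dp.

F = (4.0000, -2.1000, 0.3000)

velocity change Δv = (0.20000000, -0.10500000, 0.01500000)
m·(v₁−v₀)/dt = (4.0000, -2.1000, 0.3000)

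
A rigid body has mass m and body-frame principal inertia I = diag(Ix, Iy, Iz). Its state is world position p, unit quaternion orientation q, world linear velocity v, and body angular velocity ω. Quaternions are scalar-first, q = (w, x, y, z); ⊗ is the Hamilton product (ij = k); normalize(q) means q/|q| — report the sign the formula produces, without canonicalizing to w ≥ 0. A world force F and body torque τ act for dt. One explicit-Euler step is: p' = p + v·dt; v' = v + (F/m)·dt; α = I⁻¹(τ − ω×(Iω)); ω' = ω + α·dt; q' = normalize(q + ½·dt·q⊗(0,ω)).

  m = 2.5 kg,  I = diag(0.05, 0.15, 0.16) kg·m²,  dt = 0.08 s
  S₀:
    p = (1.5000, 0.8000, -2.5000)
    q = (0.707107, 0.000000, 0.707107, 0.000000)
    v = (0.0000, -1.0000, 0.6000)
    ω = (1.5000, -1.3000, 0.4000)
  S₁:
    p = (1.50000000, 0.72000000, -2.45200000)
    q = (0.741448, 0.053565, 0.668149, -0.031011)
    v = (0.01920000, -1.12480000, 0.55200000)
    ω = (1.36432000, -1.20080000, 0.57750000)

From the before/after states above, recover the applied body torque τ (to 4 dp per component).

ω₁ − ω₀ = (-0.13568000, 0.09920000, 0.17750000)
gyro term ω₀×Iω₀ = (-0.0052, -0.0660, -0.1950)
τ = I·(Δω/dt) + ω₀×(Iω₀) = (-0.0900, 0.1200, 0.1600)

τ = (-0.0900, 0.1200, 0.1600)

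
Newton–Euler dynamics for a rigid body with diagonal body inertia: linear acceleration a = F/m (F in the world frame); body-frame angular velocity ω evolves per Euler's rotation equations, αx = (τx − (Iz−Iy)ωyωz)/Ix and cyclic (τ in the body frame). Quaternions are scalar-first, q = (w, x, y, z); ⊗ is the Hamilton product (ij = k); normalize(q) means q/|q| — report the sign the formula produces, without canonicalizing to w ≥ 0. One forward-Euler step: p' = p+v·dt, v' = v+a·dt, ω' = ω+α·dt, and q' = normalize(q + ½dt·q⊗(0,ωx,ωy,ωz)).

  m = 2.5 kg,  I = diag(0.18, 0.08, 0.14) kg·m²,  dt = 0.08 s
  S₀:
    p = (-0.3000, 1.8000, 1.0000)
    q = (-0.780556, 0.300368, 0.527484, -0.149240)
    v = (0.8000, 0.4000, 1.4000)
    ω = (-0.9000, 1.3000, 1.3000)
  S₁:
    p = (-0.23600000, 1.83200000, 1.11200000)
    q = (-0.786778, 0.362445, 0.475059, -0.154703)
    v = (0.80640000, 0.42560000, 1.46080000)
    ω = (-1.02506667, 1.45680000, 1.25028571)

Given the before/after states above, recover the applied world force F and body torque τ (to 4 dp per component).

Δω = ω₁−ω₀ = (-0.12506667, 0.15680000, -0.04971429)
precession coupling = (0.1014, -0.0468, 0.1170)
applied torque τ = (-0.1800, 0.1100, 0.0300)
v₁ − v₀ = (0.00640000, 0.02560000, 0.06080000)
applied force F = (0.2000, 0.8000, 1.9000)

F = (0.2000, 0.8000, 1.9000)
τ = (-0.1800, 0.1100, 0.0300)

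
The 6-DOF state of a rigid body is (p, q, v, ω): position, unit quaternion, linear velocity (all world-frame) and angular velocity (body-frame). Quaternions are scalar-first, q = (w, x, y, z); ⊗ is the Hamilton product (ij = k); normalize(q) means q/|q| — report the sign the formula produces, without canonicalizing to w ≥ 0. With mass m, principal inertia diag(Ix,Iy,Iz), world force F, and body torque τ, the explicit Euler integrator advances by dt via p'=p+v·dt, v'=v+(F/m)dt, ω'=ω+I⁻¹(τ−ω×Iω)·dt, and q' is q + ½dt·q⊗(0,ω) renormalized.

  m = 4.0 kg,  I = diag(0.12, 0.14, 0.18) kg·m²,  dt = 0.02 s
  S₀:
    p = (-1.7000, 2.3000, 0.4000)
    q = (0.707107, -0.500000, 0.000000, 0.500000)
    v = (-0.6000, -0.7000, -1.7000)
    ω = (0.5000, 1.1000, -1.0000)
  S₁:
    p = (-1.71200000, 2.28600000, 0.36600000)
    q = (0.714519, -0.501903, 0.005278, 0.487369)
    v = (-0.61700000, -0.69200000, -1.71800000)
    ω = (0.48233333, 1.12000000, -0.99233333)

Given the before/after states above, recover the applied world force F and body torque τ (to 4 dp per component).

v₁ − v₀ = (-0.01700000, 0.00800000, -0.01800000)
F = m·Δv/dt = (-3.4000, 1.6000, -3.6000)
Δω = ω₁−ω₀ = (-0.01766667, 0.02000000, 0.00766667)
ω₀×(Iω₀) = (-0.0440, 0.0300, 0.0110)
applied torque τ = (-0.1500, 0.1700, 0.0800)

F = (-3.4000, 1.6000, -3.6000)
τ = (-0.1500, 0.1700, 0.0800)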